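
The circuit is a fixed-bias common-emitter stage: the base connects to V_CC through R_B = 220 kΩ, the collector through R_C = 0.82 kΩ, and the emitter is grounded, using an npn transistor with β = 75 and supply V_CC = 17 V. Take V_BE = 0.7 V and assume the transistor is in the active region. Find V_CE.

V_CE ≈ 12 V

Base loop: V_CC = I_B·R_B + V_BE, so I_B = (17 − 0.7)/220 kΩ = 0.0741 mA.
In the active region I_C = β·I_B = 75 × 0.0741 = 5.56 mA.
Collector loop: V_CE = V_CC − I_C·R_C = 17 − 5.56×0.82 = 12.4 V.
Since V_CE = 12.4 V > V_CE(sat) ≈ 0.2 V, the transistor is in the active region as assumed.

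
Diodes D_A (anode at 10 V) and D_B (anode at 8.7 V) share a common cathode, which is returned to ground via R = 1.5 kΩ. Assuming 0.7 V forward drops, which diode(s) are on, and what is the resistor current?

Only D_A conducts; I_R ≈ 6.2 mA

Assume both conduct. Then node N would need to be at both 10−0.7 = 9.3 V and 8.7−0.7 = 8 V, which is impossible.
Assume only D_A conducts: V_N = 10 − 0.7 = 9.3 V, so I_R = 9.3/1.5 = 6.2 mA.
Check D_B: its anode-to-cathode voltage is 8.7 − 9.3 = -0.6 V < 0.7 V, so it is off. The assumption is consistent.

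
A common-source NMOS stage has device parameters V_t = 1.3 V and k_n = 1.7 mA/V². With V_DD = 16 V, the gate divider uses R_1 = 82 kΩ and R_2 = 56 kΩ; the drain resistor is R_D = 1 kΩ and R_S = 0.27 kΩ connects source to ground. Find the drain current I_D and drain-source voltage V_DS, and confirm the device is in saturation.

I_D ≈ 7.9 mA, V_DS ≈ 5.9 V

V_G = V_DD·R_2/(R_1+R_2) = 16×56/138 = 6.49 V.
Assume saturation: I_D = (k_n/2)(V_GS − V_t)² with V_GS = V_G − I_D·R_S = 6.49 − 0.27·I_D.
Substituting gives 0.062·I_D² − 3.38·I_D + 22.9 = 0, with roots I_D = 7.92 or 46.7 mA.
The root I_D = 46.7 mA gives V_GS = -6.11 V ≤ V_t, so take I_D = 7.92 mA.
Then V_GS = 4.35 V and V_DS = V_DD − I_D(R_D+R_S) = 16 − 7.92×1.27 = 5.94 V.
Saturation requires V_DS ≥ V_GS − V_t = 3.05 V; 5.94 ≥ 3.05 ✓.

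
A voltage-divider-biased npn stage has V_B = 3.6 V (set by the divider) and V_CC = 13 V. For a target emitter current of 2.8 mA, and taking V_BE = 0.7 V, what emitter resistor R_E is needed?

V_E = V_B − V_BE = 3.6 − 0.7 = 2.9 V.
R_E = V_E / I_E = 2.9 / 2.8 = 1.04 kΩ.

R_E ≈ 1 kΩ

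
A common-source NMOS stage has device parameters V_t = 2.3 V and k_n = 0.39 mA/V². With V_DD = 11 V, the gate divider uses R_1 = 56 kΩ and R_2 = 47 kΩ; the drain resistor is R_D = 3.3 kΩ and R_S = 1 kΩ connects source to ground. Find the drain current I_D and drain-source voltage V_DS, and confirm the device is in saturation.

I_D ≈ 0.75 mA, V_DS ≈ 7.8 V

V_G = V_DD·R_2/(R_1+R_2) = 11×47/103 = 5.02 V.
Assume saturation: I_D = (k_n/2)(V_GS − V_t)² with V_GS = V_G − I_D·R_S = 5.02 − 1·I_D.
Substituting gives 0.195·I_D² − 2.06·I_D + 1.44 = 0, with roots I_D = 0.754 or 9.81 mA.
The root I_D = 9.81 mA gives V_GS = -4.79 V ≤ V_t, so take I_D = 0.754 mA.
Then V_GS = 4.27 V and V_DS = V_DD − I_D(R_D+R_S) = 11 − 0.754×4.3 = 7.76 V.
Saturation requires V_DS ≥ V_GS − V_t = 1.97 V; 7.76 ≥ 1.97 ✓.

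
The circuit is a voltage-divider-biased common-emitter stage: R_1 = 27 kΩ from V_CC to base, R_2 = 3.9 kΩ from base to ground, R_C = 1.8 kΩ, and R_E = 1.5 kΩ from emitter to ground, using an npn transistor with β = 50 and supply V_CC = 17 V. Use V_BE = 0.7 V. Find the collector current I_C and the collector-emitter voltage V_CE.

I_C ≈ 0.9 mA, V_CE ≈ 14 V

Thevenize the base divider: V_Th = V_CC·R_2/(R_1+R_2) = 17×3.9/30.9 = 2.15 V, R_Th = R_1‖R_2 = 3.41 kΩ.
Base-emitter loop: V_Th = I_B·R_Th + V_BE + (β+1)I_B·R_E, so I_B = (2.15 − 0.7) / (3.41 + 51×1.5) = 0.0181 mA.
I_C = β·I_B = 50×0.0181 = 0.905 mA, and I_E = (β+1)I_B = 0.923 mA.
V_CE = V_CC − I_C·R_C − I_E·R_E = 17 − 0.905×1.8 − 0.923×1.5 = 14 V.
V_CE = 14 V > 0.2 V confirms active-region operation.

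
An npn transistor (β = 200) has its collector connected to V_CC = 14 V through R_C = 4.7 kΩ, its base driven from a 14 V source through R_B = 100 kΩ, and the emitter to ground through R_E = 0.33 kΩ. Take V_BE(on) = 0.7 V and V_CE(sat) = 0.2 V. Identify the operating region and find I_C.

Assume active: I_B = (14 − 0.7)/(100 + 201×0.33) = 0.08 mA, I_C = β·I_B = 16 mA.
Then V_CE = 14 − 16×4.7 − 16.1×0.33 = -66.5 V < 0.2 V — the active assumption fails.
Re-solve with V_CE = 0.2 V. KCL at the emitter: V_E/R_E = (V_BB−0.7−V_E)/R_B + (V_CC−0.2−V_E)/R_C, giving V_E = 0.943 V.
I_C = (V_CC − 0.2 − V_E)/R_C = (13.8 − 0.943)/4.7 = 2.74 mA.
Check: I_B = (13.3 − 0.943)/100 = 0.124 mA, and β·I_B = 24.7 mA > I_C, confirming saturation.

saturation; I_C ≈ 2.7 mA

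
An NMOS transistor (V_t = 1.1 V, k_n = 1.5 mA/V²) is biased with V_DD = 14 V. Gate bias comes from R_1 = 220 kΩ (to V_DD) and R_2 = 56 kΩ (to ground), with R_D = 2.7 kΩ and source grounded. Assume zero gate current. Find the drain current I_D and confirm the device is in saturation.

V_G = V_DD·R_2/(R_1+R_2) = 14×56/276 = 2.84 V. With the source grounded, V_GS = V_G = 2.84 V.
Assume saturation: I_D = (k_n/2)(V_GS − V_t)² = (1.5/2)×(2.84 − 1.1)² = 0.75×1.74² = 2.27 mA.
V_DS = V_DD − I_D·R_D = 14 − 2.27×2.7 = 7.87 V.
Saturation requires V_DS ≥ V_GS − V_t = 1.74 V; 7.87 ≥ 1.74 ✓.

I_D ≈ 2.3 mA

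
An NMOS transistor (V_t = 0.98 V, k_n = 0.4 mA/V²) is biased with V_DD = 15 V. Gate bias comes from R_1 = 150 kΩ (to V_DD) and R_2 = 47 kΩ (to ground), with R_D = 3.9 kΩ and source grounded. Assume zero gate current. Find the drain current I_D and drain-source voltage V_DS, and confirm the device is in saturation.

V_G = V_DD·R_2/(R_1+R_2) = 15×47/197 = 3.58 V. With the source grounded, V_GS = V_G = 3.58 V.
Assume saturation: I_D = (k_n/2)(V_GS − V_t)² = (0.4/2)×(3.58 − 0.98)² = 0.2×2.6² = 1.35 mA.
V_DS = V_DD − I_D·R_D = 15 − 1.35×3.9 = 9.73 V.
Saturation requires V_DS ≥ V_GS − V_t = 2.6 V; 9.73 ≥ 2.6 ✓.

I_D ≈ 1.4 mA, V_DS ≈ 9.7 V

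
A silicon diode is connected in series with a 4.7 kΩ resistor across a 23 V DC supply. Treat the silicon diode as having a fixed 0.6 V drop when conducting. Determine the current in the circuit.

KVL around the loop: 23 = V_D + I·R = 0.6 + I × 4.7 kΩ.
So I = (23 − 0.6) / 4.7 kΩ = 22.4 / 4.7 = 4.77 mA.

I ≈ 4.8 mA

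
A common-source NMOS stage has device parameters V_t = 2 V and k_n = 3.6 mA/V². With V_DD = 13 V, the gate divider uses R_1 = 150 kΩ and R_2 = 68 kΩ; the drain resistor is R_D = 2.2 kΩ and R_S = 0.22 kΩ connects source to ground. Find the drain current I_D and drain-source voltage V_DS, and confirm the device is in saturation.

V_G = V_DD·R_2/(R_1+R_2) = 13×68/218 = 4.06 V.
Assume saturation: I_D = (k_n/2)(V_GS − V_t)² with V_GS = V_G − I_D·R_S = 4.06 − 0.22·I_D.
Substituting gives 0.0871·I_D² − 2.63·I_D + 7.6 = 0, with roots I_D = 3.24 or 26.9 mA.
The root I_D = 26.9 mA gives V_GS = -1.87 V ≤ V_t, so take I_D = 3.24 mA.
Then V_GS = 3.34 V and V_DS = V_DD − I_D(R_D+R_S) = 13 − 3.24×2.42 = 5.16 V.
Saturation requires V_DS ≥ V_GS − V_t = 1.34 V; 5.16 ≥ 1.34 ✓.

I_D ≈ 3.2 mA, V_DS ≈ 5.2 V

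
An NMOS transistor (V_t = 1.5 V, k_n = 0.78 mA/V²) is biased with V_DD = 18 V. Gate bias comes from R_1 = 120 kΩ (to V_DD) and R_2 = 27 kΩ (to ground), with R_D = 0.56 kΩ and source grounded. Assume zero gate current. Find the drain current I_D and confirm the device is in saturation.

V_G = V_DD·R_2/(R_1+R_2) = 18×27/147 = 3.31 V. With the source grounded, V_GS = V_G = 3.31 V.
Assume saturation: I_D = (k_n/2)(V_GS − V_t)² = (0.78/2)×(3.31 − 1.5)² = 0.39×1.81² = 1.27 mA.
V_DS = V_DD − I_D·R_D = 18 − 1.27×0.56 = 17.3 V.
Saturation requires V_DS ≥ V_GS − V_t = 1.81 V; 17.3 ≥ 1.81 ✓.

I_D ≈ 1.3 mA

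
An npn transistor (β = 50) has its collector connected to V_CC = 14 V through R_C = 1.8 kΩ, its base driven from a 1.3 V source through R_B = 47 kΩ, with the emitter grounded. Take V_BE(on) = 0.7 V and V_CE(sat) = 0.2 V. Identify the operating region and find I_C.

active; I_C ≈ 0.64 mA

Assume active. Base-emitter loop: I_B = (V_BB − V_BE)/R_B = (1.3 − 0.7)/47 = 0.0128 mA.
I_C = β·I_B = 50×0.0128 = 0.638 mA.
V_CE = V_CC − I_C·R_C = 14 − 0.638×1.8 = 12.9 V > V_CE(sat), so the active-region assumption holds.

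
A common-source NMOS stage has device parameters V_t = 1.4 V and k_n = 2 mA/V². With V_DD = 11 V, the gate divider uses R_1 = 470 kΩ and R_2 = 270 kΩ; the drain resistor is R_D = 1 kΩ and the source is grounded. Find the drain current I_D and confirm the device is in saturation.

V_G = V_DD·R_2/(R_1+R_2) = 11×270/740 = 4.01 V. With the source grounded, V_GS = V_G = 4.01 V.
Assume saturation: I_D = (k_n/2)(V_GS − V_t)² = (2/2)×(4.01 − 1.4)² = 1×2.61² = 6.83 mA.
V_DS = V_DD − I_D·R_D = 11 − 6.83×1 = 4.17 V.
Saturation requires V_DS ≥ V_GS − V_t = 2.61 V; 4.17 ≥ 2.61 ✓.

I_D ≈ 6.8 mA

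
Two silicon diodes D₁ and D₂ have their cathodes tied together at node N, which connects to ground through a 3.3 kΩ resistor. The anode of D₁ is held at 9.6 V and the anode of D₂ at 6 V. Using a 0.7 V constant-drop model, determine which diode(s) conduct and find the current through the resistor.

Only D₁ conducts; I_R ≈ 2.7 mA

Assume both conduct. Then node N would need to be at both 9.6−0.7 = 8.9 V and 6−0.7 = 5.3 V, which is impossible.
Assume only D₁ conducts: V_N = 9.6 − 0.7 = 8.9 V, so I_R = 8.9/3.3 = 2.7 mA.
Check D₂: its anode-to-cathode voltage is 6 − 8.9 = -2.9 V < 0.7 V, so it is off. The assumption is consistent.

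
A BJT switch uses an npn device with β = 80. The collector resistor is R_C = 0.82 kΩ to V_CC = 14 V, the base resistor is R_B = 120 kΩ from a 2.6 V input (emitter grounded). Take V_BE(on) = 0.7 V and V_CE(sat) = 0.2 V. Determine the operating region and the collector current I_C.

Assume active. Base-emitter loop: I_B = (V_BB − V_BE)/R_B = (2.6 − 0.7)/120 = 0.0158 mA.
I_C = β·I_B = 80×0.0158 = 1.27 mA.
V_CE = V_CC − I_C·R_C = 14 − 1.27×0.82 = 13 V > V_CE(sat), so the active-region assumption holds.

active; I_C ≈ 1.3 mA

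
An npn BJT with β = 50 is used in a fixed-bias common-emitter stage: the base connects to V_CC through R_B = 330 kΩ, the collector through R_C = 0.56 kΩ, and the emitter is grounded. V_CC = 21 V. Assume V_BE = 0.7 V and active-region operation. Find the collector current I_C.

Base loop: V_CC = I_B·R_B + V_BE, so I_B = (21 − 0.7)/330 kΩ = 0.0615 mA.
In the active region I_C = β·I_B = 50 × 0.0615 = 3.08 mA.
Collector loop: V_CE = V_CC − I_C·R_C = 21 − 3.08×0.56 = 19.3 V.
Since V_CE = 19.3 V > V_CE(sat) ≈ 0.2 V, the transistor is in the active region as assumed.

I_C ≈ 3.1 mA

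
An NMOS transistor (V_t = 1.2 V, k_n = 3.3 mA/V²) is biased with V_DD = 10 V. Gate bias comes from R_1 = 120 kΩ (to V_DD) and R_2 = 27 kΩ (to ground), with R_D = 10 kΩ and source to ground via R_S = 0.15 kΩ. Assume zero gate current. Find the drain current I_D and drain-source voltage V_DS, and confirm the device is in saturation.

I_D ≈ 0.52 mA, V_DS ≈ 4.8 V

V_G = V_DD·R_2/(R_1+R_2) = 10×27/147 = 1.84 V.
Assume saturation: I_D = (k_n/2)(V_GS − V_t)² with V_GS = V_G − I_D·R_S = 1.84 − 0.15·I_D.
Substituting gives 0.0371·I_D² − 1.32·I_D + 0.669 = 0, with roots I_D = 0.516 or 34.9 mA.
The root I_D = 34.9 mA gives V_GS = -3.4 V ≤ V_t, so take I_D = 0.516 mA.
Then V_GS = 1.76 V and V_DS = V_DD − I_D(R_D+R_S) = 10 − 0.516×10.2 = 4.76 V.
Saturation requires V_DS ≥ V_GS − V_t = 0.559 V; 4.76 ≥ 0.559 ✓.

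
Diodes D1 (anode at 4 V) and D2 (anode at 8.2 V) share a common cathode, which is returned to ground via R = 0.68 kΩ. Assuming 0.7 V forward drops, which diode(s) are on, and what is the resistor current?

Only D2 conducts; I_R ≈ 11 mA

Assume both conduct. Then node N would need to be at both 4−0.7 = 3.3 V and 8.2−0.7 = 7.5 V, which is impossible.
Assume only D2 conducts: V_N = 8.2 − 0.7 = 7.5 V, so I_R = 7.5/0.68 = 11 mA.
Check D1: its anode-to-cathode voltage is 4 − 7.5 = -3.5 V < 0.7 V, so it is off. The assumption is consistent.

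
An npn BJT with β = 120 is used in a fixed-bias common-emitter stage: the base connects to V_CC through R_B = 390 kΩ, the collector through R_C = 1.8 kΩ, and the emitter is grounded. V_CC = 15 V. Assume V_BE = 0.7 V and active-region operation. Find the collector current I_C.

Base loop: V_CC = I_B·R_B + V_BE, so I_B = (15 − 0.7)/390 kΩ = 0.0367 mA.
In the active region I_C = β·I_B = 120 × 0.0367 = 4.4 mA.
Collector loop: V_CE = V_CC − I_C·R_C = 15 − 4.4×1.8 = 7.08 V.
Since V_CE = 7.08 V > V_CE(sat) ≈ 0.2 V, the transistor is in the active region as assumed.

I_C ≈ 4.4 mA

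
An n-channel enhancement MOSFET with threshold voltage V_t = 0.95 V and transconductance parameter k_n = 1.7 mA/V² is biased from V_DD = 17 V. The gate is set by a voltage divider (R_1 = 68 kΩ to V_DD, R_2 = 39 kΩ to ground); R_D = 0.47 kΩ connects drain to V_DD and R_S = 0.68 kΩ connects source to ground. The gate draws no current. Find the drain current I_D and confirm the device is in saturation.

I_D ≈ 4.4 mA

V_G = V_DD·R_2/(R_1+R_2) = 17×39/107 = 6.2 V.
Assume saturation: I_D = (k_n/2)(V_GS − V_t)² with V_GS = V_G − I_D·R_S = 6.2 − 0.68·I_D.
Substituting gives 0.393·I_D² − 7.06·I_D + 23.4 = 0, with roots I_D = 4.38 or 13.6 mA.
The root I_D = 13.6 mA gives V_GS = -3.05 V ≤ V_t, so take I_D = 4.38 mA.
Then V_GS = 3.22 V and V_DS = V_DD − I_D(R_D+R_S) = 17 − 4.38×1.15 = 12 V.
Saturation requires V_DS ≥ V_GS − V_t = 2.27 V; 12 ≥ 2.27 ✓.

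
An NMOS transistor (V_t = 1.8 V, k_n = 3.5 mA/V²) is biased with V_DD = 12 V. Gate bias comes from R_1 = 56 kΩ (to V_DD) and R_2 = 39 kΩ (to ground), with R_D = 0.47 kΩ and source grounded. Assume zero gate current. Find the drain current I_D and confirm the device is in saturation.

I_D ≈ 17 mA

V_G = V_DD·R_2/(R_1+R_2) = 12×39/95 = 4.93 V. With the source grounded, V_GS = V_G = 4.93 V.
Assume saturation: I_D = (k_n/2)(V_GS − V_t)² = (3.5/2)×(4.93 − 1.8)² = 1.75×3.13² = 17.1 mA.
V_DS = V_DD − I_D·R_D = 12 − 17.1×0.47 = 3.96 V.
Saturation requires V_DS ≥ V_GS − V_t = 3.13 V; 3.96 ≥ 3.13 ✓.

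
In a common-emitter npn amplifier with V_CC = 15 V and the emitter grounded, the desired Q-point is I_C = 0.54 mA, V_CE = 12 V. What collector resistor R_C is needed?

R_C ≈ 5.6 kΩ

Collector loop: V_CC = I_C·R_C + V_CE.
R_C = (V_CC − V_CE)/I_C = (15 − 12)/0.54 = 5.56 kΩ.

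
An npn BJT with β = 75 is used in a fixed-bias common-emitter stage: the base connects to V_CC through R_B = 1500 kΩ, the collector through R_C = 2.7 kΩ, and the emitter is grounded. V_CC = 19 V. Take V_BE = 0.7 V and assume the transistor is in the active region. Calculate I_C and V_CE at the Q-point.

Base loop: V_CC = I_B·R_B + V_BE, so I_B = (19 − 0.7)/1500 kΩ = 0.0122 mA.
In the active region I_C = β·I_B = 75 × 0.0122 = 0.915 mA.
Collector loop: V_CE = V_CC − I_C·R_C = 19 − 0.915×2.7 = 16.5 V.
Since V_CE = 16.5 V > V_CE(sat) ≈ 0.2 V, the transistor is in the active region as assumed.

I_C ≈ 0.92 mA, V_CE ≈ 17 V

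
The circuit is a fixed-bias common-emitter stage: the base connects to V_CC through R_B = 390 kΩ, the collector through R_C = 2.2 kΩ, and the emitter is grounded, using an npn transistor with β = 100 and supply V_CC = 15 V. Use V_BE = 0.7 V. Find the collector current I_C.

I_C ≈ 3.7 mA

Base loop: V_CC = I_B·R_B + V_BE, so I_B = (15 − 0.7)/390 kΩ = 0.0367 mA.
In the active region I_C = β·I_B = 100 × 0.0367 = 3.67 mA.
Collector loop: V_CE = V_CC − I_C·R_C = 15 − 3.67×2.2 = 6.93 V.
Since V_CE = 6.93 V > V_CE(sat) ≈ 0.2 V, the transistor is in the active region as assumed.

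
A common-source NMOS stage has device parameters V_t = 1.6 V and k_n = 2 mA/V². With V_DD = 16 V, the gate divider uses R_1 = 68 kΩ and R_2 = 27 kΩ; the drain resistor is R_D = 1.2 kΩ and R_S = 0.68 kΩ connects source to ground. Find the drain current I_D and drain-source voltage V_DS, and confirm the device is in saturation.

I_D ≈ 2.2 mA, V_DS ≈ 12 V

V_G = V_DD·R_2/(R_1+R_2) = 16×27/95 = 4.55 V.
Assume saturation: I_D = (k_n/2)(V_GS − V_t)² with V_GS = V_G − I_D·R_S = 4.55 − 0.68·I_D.
Substituting gives 0.462·I_D² − 5.01·I_D + 8.69 = 0, with roots I_D = 2.17 or 8.66 mA.
The root I_D = 8.66 mA gives V_GS = -1.34 V ≤ V_t, so take I_D = 2.17 mA.
Then V_GS = 3.07 V and V_DS = V_DD − I_D(R_D+R_S) = 16 − 2.17×1.88 = 11.9 V.
Saturation requires V_DS ≥ V_GS − V_t = 1.47 V; 11.9 ≥ 1.47 ✓.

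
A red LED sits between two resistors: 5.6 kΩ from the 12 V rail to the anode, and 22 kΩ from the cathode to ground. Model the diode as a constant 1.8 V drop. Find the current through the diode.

The two resistors are in series with the diode, so KVL gives 12 = I·5.6 + 1.8 + I·22.
I = (12 − 1.8) / (5.6 + 22) kΩ = 10.2 / 27.6 = 0.37 mA.

I ≈ 0.37 mA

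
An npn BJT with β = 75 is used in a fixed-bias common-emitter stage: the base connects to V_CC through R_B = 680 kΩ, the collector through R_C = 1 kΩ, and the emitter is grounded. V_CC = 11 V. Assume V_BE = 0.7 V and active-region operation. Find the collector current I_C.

I_C ≈ 1.1 mA

Base loop: V_CC = I_B·R_B + V_BE, so I_B = (11 − 0.7)/680 kΩ = 0.0151 mA.
In the active region I_C = β·I_B = 75 × 0.0151 = 1.14 mA.
Collector loop: V_CE = V_CC − I_C·R_C = 11 − 1.14×1 = 9.86 V.
Since V_CE = 9.86 V > V_CE(sat) ≈ 0.2 V, the transistor is in the active region as assumed.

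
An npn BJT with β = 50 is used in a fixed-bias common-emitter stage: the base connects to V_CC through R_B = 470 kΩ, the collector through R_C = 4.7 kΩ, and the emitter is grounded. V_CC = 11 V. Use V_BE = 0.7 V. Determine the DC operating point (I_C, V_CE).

Base loop: V_CC = I_B·R_B + V_BE, so I_B = (11 − 0.7)/470 kΩ = 0.0219 mA.
In the active region I_C = β·I_B = 50 × 0.0219 = 1.1 mA.
Collector loop: V_CE = V_CC − I_C·R_C = 11 − 1.1×4.7 = 5.85 V.
Since V_CE = 5.85 V > V_CE(sat) ≈ 0.2 V, the transistor is in the active region as assumed.

I_C ≈ 1.1 mA, V_CE ≈ 5.8 V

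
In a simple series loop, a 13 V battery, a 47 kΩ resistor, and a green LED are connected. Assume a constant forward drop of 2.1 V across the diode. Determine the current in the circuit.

I ≈ 0.23 mA

KVL around the loop: 13 = V_D + I·R = 2.1 + I × 47 kΩ.
So I = (13 − 2.1) / 47 kΩ = 10.9 / 47 = 0.232 mA.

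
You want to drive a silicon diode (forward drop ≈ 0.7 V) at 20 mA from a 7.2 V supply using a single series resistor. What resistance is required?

R ≈ 0.33 kΩ

The resistor drops V_S − V_D = 7.2 − 0.7 = 6.5 V at 20 mA.
R = 6.5 V / 20 mA = 0.325 kΩ.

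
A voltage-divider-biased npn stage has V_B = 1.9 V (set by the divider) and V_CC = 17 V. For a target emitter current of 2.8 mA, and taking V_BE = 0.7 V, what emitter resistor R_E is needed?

V_E = V_B − V_BE = 1.9 − 0.7 = 1.2 V.
R_E = V_E / I_E = 1.2 / 2.8 = 0.429 kΩ.

R_E ≈ 0.43 kΩ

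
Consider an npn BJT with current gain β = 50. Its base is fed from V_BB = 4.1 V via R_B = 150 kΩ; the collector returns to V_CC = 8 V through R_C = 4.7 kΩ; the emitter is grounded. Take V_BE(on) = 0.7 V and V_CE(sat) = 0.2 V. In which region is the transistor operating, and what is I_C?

active; I_C ≈ 1.1 mA

Assume active. Base-emitter loop: I_B = (V_BB − V_BE)/R_B = (4.1 − 0.7)/150 = 0.0227 mA.
I_C = β·I_B = 50×0.0227 = 1.13 mA.
V_CE = V_CC − I_C·R_C = 8 − 1.13×4.7 = 2.67 V > V_CE(sat), so the active-region assumption holds.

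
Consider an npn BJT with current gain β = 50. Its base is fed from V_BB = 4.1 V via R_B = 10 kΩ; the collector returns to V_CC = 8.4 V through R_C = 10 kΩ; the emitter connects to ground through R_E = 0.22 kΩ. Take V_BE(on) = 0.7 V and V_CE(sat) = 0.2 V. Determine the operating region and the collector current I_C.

saturation; I_C ≈ 0.8 mA

Assume active: I_B = (4.1 − 0.7)/(10 + 51×0.22) = 0.16 mA, I_C = β·I_B = 8.01 mA.
Then V_CE = 8.4 − 8.01×10 − 8.17×0.22 = -73.5 V < 0.2 V — the active assumption fails.
Re-solve with V_CE = 0.2 V. KCL at the emitter: V_E/R_E = (V_BB−0.7−V_E)/R_B + (V_CC−0.2−V_E)/R_C, giving V_E = 0.244 V.
I_C = (V_CC − 0.2 − V_E)/R_C = (8.2 − 0.244)/10 = 0.796 mA.
Check: I_B = (3.4 − 0.244)/10 = 0.316 mA, and β·I_B = 15.8 mA > I_C, confirming saturation.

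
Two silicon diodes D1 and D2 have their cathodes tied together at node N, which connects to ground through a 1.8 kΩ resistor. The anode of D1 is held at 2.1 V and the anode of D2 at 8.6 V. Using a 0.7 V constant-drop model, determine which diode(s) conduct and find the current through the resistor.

Only D2 conducts; I_R ≈ 4.4 mA

Assume both conduct. Then node N would need to be at both 2.1−0.7 = 1.4 V and 8.6−0.7 = 7.9 V, which is impossible.
Assume only D2 conducts: V_N = 8.6 − 0.7 = 7.9 V, so I_R = 7.9/1.8 = 4.39 mA.
Check D1: its anode-to-cathode voltage is 2.1 − 7.9 = -5.8 V < 0.7 V, so it is off. The assumption is consistent.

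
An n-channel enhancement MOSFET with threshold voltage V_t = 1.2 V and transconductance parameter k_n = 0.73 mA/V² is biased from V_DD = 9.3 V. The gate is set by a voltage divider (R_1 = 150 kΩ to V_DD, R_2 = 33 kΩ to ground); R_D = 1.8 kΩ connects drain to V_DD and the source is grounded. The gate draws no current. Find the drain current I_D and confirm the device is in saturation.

V_G = V_DD·R_2/(R_1+R_2) = 9.3×33/183 = 1.68 V. With the source grounded, V_GS = V_G = 1.68 V.
Assume saturation: I_D = (k_n/2)(V_GS − V_t)² = (0.73/2)×(1.68 − 1.2)² = 0.365×0.477² = 0.0831 mA.
V_DS = V_DD − I_D·R_D = 9.3 − 0.0831×1.8 = 9.15 V.
Saturation requires V_DS ≥ V_GS − V_t = 0.477 V; 9.15 ≥ 0.477 ✓.

I_D ≈ 0.083 mA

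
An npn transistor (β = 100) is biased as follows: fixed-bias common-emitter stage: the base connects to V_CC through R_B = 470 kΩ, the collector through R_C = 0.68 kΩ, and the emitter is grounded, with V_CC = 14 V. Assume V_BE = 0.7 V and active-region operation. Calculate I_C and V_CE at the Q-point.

I_C ≈ 2.8 mA, V_CE ≈ 12 V

Base loop: V_CC = I_B·R_B + V_BE, so I_B = (14 − 0.7)/470 kΩ = 0.0283 mA.
In the active region I_C = β·I_B = 100 × 0.0283 = 2.83 mA.
Collector loop: V_CE = V_CC − I_C·R_C = 14 − 2.83×0.68 = 12.1 V.
Since V_CE = 12.1 V > V_CE(sat) ≈ 0.2 V, the transistor is in the active region as assumed.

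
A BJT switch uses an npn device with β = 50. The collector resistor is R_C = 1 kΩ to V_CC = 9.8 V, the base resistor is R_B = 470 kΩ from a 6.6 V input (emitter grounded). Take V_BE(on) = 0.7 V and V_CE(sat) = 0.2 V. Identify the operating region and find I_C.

active; I_C ≈ 0.63 mA

Assume active. Base-emitter loop: I_B = (V_BB − V_BE)/R_B = (6.6 − 0.7)/470 = 0.0126 mA.
I_C = β·I_B = 50×0.0126 = 0.628 mA.
V_CE = V_CC − I_C·R_C = 9.8 − 0.628×1 = 9.17 V > V_CE(sat), so the active-region assumption holds.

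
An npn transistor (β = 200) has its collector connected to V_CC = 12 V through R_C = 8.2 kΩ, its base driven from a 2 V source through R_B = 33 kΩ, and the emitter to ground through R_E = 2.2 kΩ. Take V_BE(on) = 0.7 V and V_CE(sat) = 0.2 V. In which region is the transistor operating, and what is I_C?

Assume active. Base-emitter loop: I_B = (V_BB − V_BE)/(R_B + (β+1)R_E) = (2 − 0.7)/(33 + 201×2.2) = 0.00274 mA.
I_C = β·I_B = 200×0.00274 = 0.547 mA.
V_CE = V_CC − I_C·R_C − I_E·R_E = 12 − 0.547×8.2 − 0.55×2.2 = 6.3 V > V_CE(sat), so the active-region assumption holds.

active; I_C ≈ 0.55 mA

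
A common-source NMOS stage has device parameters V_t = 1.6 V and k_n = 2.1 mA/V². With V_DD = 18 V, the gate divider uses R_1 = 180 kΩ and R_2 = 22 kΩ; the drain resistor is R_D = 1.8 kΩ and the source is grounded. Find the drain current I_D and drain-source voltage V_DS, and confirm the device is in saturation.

V_G = V_DD·R_2/(R_1+R_2) = 18×22/202 = 1.96 V. With the source grounded, V_GS = V_G = 1.96 V.
Assume saturation: I_D = (k_n/2)(V_GS − V_t)² = (2.1/2)×(1.96 − 1.6)² = 1.05×0.36² = 0.136 mA.
V_DS = V_DD − I_D·R_D = 18 − 0.136×1.8 = 17.8 V.
Saturation requires V_DS ≥ V_GS − V_t = 0.36 V; 17.8 ≥ 0.36 ✓.

I_D ≈ 0.14 mA, V_DS ≈ 18 V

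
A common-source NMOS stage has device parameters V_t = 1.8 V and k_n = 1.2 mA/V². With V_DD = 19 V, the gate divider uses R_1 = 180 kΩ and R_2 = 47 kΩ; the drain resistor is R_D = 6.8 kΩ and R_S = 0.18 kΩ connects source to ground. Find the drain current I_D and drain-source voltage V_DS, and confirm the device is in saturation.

I_D ≈ 1.9 mA, V_DS ≈ 5.6 V

V_G = V_DD·R_2/(R_1+R_2) = 19×47/227 = 3.93 V.
Assume saturation: I_D = (k_n/2)(V_GS − V_t)² with V_GS = V_G − I_D·R_S = 3.93 − 0.18·I_D.
Substituting gives 0.0194·I_D² − 1.46·I_D + 2.73 = 0, with roots I_D = 1.92 or 73.2 mA.
The root I_D = 73.2 mA gives V_GS = -9.25 V ≤ V_t, so take I_D = 1.92 mA.
Then V_GS = 3.59 V and V_DS = V_DD − I_D(R_D+R_S) = 19 − 1.92×6.98 = 5.6 V.
Saturation requires V_DS ≥ V_GS − V_t = 1.79 V; 5.6 ≥ 1.79 ✓.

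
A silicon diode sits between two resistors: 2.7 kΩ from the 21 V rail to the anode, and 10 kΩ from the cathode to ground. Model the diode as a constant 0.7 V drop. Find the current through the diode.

The two resistors are in series with the diode, so KVL gives 21 = I·2.7 + 0.7 + I·10.
I = (21 − 0.7) / (2.7 + 10) kΩ = 20.3 / 12.7 = 1.6 mA.

I ≈ 1.6 mA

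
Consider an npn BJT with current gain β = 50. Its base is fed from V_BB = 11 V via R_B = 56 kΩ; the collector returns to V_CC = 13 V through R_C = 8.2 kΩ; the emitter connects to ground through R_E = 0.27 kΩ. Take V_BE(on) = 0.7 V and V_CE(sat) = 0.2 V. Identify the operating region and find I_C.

Assume active: I_B = (11 − 0.7)/(56 + 51×0.27) = 0.148 mA, I_C = β·I_B = 7.38 mA.
Then V_CE = 13 − 7.38×8.2 − 7.53×0.27 = -49.6 V < 0.2 V — the active assumption fails.
Re-solve with V_CE = 0.2 V. KCL at the emitter: V_E/R_E = (V_BB−0.7−V_E)/R_B + (V_CC−0.2−V_E)/R_C, giving V_E = 0.454 V.
I_C = (V_CC − 0.2 − V_E)/R_C = (12.8 − 0.454)/8.2 = 1.51 mA.
Check: I_B = (10.3 − 0.454)/56 = 0.176 mA, and β·I_B = 8.79 mA > I_C, confirming saturation.

saturation; I_C ≈ 1.5 mA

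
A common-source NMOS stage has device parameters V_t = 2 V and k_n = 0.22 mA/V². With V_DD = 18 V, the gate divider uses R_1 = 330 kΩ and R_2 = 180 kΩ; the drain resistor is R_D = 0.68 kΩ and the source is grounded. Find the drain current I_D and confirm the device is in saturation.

I_D ≈ 2.1 mA

V_G = V_DD·R_2/(R_1+R_2) = 18×180/510 = 6.35 V. With the source grounded, V_GS = V_G = 6.35 V.
Assume saturation: I_D = (k_n/2)(V_GS − V_t)² = (0.22/2)×(6.35 − 2)² = 0.11×4.35² = 2.08 mA.
V_DS = V_DD − I_D·R_D = 18 − 2.08×0.68 = 16.6 V.
Saturation requires V_DS ≥ V_GS − V_t = 4.35 V; 16.6 ≥ 4.35 ✓.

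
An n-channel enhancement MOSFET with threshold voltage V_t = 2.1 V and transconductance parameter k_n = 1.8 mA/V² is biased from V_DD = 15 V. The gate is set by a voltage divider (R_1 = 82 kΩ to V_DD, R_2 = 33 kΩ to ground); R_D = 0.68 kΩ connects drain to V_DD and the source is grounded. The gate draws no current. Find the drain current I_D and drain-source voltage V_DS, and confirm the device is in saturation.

V_G = V_DD·R_2/(R_1+R_2) = 15×33/115 = 4.3 V. With the source grounded, V_GS = V_G = 4.3 V.
Assume saturation: I_D = (k_n/2)(V_GS − V_t)² = (1.8/2)×(4.3 − 2.1)² = 0.9×2.2² = 4.37 mA.
V_DS = V_DD − I_D·R_D = 15 − 4.37×0.68 = 12 V.
Saturation requires V_DS ≥ V_GS − V_t = 2.2 V; 12 ≥ 2.2 ✓.

I_D ≈ 4.4 mA, V_DS ≈ 12 V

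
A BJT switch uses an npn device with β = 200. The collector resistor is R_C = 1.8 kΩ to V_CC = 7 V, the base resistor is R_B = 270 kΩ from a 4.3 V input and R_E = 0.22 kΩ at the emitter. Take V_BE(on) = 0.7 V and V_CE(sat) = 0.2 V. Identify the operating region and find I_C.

Assume active. Base-emitter loop: I_B = (V_BB − V_BE)/(R_B + (β+1)R_E) = (4.3 − 0.7)/(270 + 201×0.22) = 0.0115 mA.
I_C = β·I_B = 200×0.0115 = 2.29 mA.
V_CE = V_CC − I_C·R_C − I_E·R_E = 7 − 2.29×1.8 − 2.3×0.22 = 2.37 V > V_CE(sat), so the active-region assumption holds.

active; I_C ≈ 2.3 mA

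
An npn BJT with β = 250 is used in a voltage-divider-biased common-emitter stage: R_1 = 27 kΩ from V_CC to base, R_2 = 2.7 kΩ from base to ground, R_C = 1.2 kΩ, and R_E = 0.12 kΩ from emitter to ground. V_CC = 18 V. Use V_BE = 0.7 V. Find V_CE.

Thevenize the base divider: V_Th = V_CC·R_2/(R_1+R_2) = 18×2.7/29.7 = 1.64 V, R_Th = R_1‖R_2 = 2.45 kΩ.
Base-emitter loop: V_Th = I_B·R_Th + V_BE + (β+1)I_B·R_E, so I_B = (1.64 − 0.7) / (2.45 + 251×0.12) = 0.0287 mA.
I_C = β·I_B = 250×0.0287 = 7.19 mA, and I_E = (β+1)I_B = 7.22 mA.
V_CE = V_CC − I_C·R_C − I_E·R_E = 18 − 7.19×1.2 − 7.22×0.12 = 8.51 V.
V_CE = 8.51 V > 0.2 V confirms active-region operation.

V_CE ≈ 8.5 V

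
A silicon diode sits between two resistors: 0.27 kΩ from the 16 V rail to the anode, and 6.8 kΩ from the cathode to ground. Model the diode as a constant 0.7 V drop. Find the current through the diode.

The two resistors are in series with the diode, so KVL gives 16 = I·0.27 + 0.7 + I·6.8.
I = (16 − 0.7) / (0.27 + 6.8) kΩ = 15.3 / 7.07 = 2.16 mA.

I ≈ 2.2 mA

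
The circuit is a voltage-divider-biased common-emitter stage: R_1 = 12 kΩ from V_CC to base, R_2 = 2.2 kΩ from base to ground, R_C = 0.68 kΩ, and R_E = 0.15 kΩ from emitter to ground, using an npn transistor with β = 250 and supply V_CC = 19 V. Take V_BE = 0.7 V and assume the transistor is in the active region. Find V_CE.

Thevenize the base divider: V_Th = V_CC·R_2/(R_1+R_2) = 19×2.2/14.2 = 2.94 V, R_Th = R_1‖R_2 = 1.86 kΩ.
Base-emitter loop: V_Th = I_B·R_Th + V_BE + (β+1)I_B·R_E, so I_B = (2.94 − 0.7) / (1.86 + 251×0.15) = 0.0568 mA.
I_C = β·I_B = 250×0.0568 = 14.2 mA, and I_E = (β+1)I_B = 14.3 mA.
V_CE = V_CC − I_C·R_C − I_E·R_E = 19 − 14.2×0.68 − 14.3×0.15 = 7.21 V.
V_CE = 7.21 V > 0.2 V confirms active-region operation.

V_CE ≈ 7.2 V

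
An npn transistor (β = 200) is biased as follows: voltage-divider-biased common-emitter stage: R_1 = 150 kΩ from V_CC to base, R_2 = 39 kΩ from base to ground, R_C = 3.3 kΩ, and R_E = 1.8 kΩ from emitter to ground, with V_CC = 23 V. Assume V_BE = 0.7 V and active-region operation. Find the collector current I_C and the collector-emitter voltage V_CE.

Thevenize the base divider: V_Th = V_CC·R_2/(R_1+R_2) = 23×39/189 = 4.75 V, R_Th = R_1‖R_2 = 31 kΩ.
Base-emitter loop: V_Th = I_B·R_Th + V_BE + (β+1)I_B·R_E, so I_B = (4.75 − 0.7) / (31 + 201×1.8) = 0.0103 mA.
I_C = β·I_B = 200×0.0103 = 2.06 mA, and I_E = (β+1)I_B = 2.07 mA.
V_CE = V_CC − I_C·R_C − I_E·R_E = 23 − 2.06×3.3 − 2.07×1.8 = 12.5 V.
V_CE = 12.5 V > 0.2 V confirms active-region operation.

I_C ≈ 2.1 mA, V_CE ≈ 12 V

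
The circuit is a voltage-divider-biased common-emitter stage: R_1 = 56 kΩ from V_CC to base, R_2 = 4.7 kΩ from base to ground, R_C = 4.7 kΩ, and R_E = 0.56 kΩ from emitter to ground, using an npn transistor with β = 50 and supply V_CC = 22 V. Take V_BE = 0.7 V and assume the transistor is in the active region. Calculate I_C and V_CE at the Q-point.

Thevenize the base divider: V_Th = V_CC·R_2/(R_1+R_2) = 22×4.7/60.7 = 1.7 V, R_Th = R_1‖R_2 = 4.34 kΩ.
Base-emitter loop: V_Th = I_B·R_Th + V_BE + (β+1)I_B·R_E, so I_B = (1.7 − 0.7) / (4.34 + 51×0.56) = 0.0305 mA.
I_C = β·I_B = 50×0.0305 = 1.53 mA, and I_E = (β+1)I_B = 1.56 mA.
V_CE = V_CC − I_C·R_C − I_E·R_E = 22 − 1.53×4.7 − 1.56×0.56 = 14 V.
V_CE = 14 V > 0.2 V confirms active-region operation.

I_C ≈ 1.5 mA, V_CE ≈ 14 V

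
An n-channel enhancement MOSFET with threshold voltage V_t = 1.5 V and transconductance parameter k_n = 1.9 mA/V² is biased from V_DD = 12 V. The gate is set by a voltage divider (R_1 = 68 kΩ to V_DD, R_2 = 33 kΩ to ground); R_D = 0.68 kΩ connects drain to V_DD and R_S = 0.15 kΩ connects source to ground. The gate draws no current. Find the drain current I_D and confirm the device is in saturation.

V_G = V_DD·R_2/(R_1+R_2) = 12×33/101 = 3.92 V.
Assume saturation: I_D = (k_n/2)(V_GS − V_t)² with V_GS = V_G − I_D·R_S = 3.92 − 0.15·I_D.
Substituting gives 0.0214·I_D² − 1.69·I_D + 5.57 = 0, with roots I_D = 3.44 or 75.6 mA.
The root I_D = 75.6 mA gives V_GS = -7.42 V ≤ V_t, so take I_D = 3.44 mA.
Then V_GS = 3.4 V and V_DS = V_DD − I_D(R_D+R_S) = 12 − 3.44×0.83 = 9.14 V.
Saturation requires V_DS ≥ V_GS − V_t = 1.9 V; 9.14 ≥ 1.9 ✓.

I_D ≈ 3.4 mA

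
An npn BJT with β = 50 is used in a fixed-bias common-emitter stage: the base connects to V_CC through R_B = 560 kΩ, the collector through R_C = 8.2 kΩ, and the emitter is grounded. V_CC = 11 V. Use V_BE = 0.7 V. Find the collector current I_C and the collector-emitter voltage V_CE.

Base loop: V_CC = I_B·R_B + V_BE, so I_B = (11 − 0.7)/560 kΩ = 0.0184 mA.
In the active region I_C = β·I_B = 50 × 0.0184 = 0.92 mA.
Collector loop: V_CE = V_CC − I_C·R_C = 11 − 0.92×8.2 = 3.46 V.
Since V_CE = 3.46 V > V_CE(sat) ≈ 0.2 V, the transistor is in the active region as assumed.

I_C ≈ 0.92 mA, V_CE ≈ 3.5 V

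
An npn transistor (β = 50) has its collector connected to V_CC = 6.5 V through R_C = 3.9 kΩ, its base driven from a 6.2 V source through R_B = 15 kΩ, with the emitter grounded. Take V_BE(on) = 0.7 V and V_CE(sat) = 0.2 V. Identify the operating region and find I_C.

Assume active: I_B = (6.2 − 0.7)/15 = 0.367 mA, giving I_C = β·I_B = 18.3 mA.
But then V_CE = 6.5 − 18.3×3.9 = -65 V < V_CE(sat) = 0.2 V — impossible in the active region.
So the transistor is saturated. With V_CE = 0.2 V, I_C = (V_CC − 0.2)/R_C = 6.3/3.9 = 1.62 mA.
Check: β·I_B = 18.3 mA > I_C = 1.62 mA, confirming saturation.

saturation; I_C ≈ 1.6 mA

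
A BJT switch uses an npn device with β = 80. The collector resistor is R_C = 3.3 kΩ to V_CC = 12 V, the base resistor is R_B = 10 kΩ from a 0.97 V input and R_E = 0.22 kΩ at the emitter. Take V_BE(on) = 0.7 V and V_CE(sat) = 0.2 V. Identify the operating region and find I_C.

active; I_C ≈ 0.78 mA

Assume active. Base-emitter loop: I_B = (V_BB − V_BE)/(R_B + (β+1)R_E) = (0.97 − 0.7)/(10 + 81×0.22) = 0.00971 mA.
I_C = β·I_B = 80×0.00971 = 0.776 mA.
V_CE = V_CC − I_C·R_C − I_E·R_E = 12 − 0.776×3.3 − 0.786×0.22 = 9.26 V > V_CE(sat), so the active-region assumption holds.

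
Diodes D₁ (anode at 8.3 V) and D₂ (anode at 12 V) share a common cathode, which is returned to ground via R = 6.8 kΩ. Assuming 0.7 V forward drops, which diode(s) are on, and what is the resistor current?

Only D₂ conducts; I_R ≈ 1.7 mA

Assume both conduct. Then node N would need to be at both 8.3−0.7 = 7.6 V and 12−0.7 = 11.3 V, which is impossible.
Assume only D₂ conducts: V_N = 12 − 0.7 = 11.3 V, so I_R = 11.3/6.8 = 1.66 mA.
Check D₁: its anode-to-cathode voltage is 8.3 − 11.3 = -3 V < 0.7 V, so it is off. The assumption is consistent.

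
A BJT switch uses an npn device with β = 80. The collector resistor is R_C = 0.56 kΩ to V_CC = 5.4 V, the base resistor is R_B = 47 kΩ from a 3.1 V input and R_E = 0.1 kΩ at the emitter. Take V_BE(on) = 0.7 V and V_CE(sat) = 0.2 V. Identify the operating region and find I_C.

Assume active. Base-emitter loop: I_B = (V_BB − V_BE)/(R_B + (β+1)R_E) = (3.1 − 0.7)/(47 + 81×0.1) = 0.0436 mA.
I_C = β·I_B = 80×0.0436 = 3.48 mA.
V_CE = V_CC − I_C·R_C − I_E·R_E = 5.4 − 3.48×0.56 − 3.53×0.1 = 3.1 V > V_CE(sat), so the active-region assumption holds.

active; I_C ≈ 3.5 mA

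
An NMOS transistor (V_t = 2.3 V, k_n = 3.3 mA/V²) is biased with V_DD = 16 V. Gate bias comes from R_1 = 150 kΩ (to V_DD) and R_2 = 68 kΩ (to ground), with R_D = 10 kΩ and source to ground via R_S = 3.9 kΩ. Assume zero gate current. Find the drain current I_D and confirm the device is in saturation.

I_D ≈ 0.54 mA

V_G = V_DD·R_2/(R_1+R_2) = 16×68/218 = 4.99 V.
Assume saturation: I_D = (k_n/2)(V_GS − V_t)² with V_GS = V_G − I_D·R_S = 4.99 − 3.9·I_D.
Substituting gives 25.1·I_D² − 35.6·I_D + 11.9 = 0, with roots I_D = 0.543 or 0.877 mA.
The root I_D = 0.877 mA gives V_GS = 1.57 V ≤ V_t, so take I_D = 0.543 mA.
Then V_GS = 2.87 V and V_DS = V_DD − I_D(R_D+R_S) = 16 − 0.543×13.9 = 8.45 V.
Saturation requires V_DS ≥ V_GS − V_t = 0.574 V; 8.45 ≥ 0.574 ✓.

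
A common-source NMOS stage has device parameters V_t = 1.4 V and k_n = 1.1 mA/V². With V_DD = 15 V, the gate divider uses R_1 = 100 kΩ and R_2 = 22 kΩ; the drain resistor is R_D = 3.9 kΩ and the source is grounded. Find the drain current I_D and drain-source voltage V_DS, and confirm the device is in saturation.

V_G = V_DD·R_2/(R_1+R_2) = 15×22/122 = 2.7 V. With the source grounded, V_GS = V_G = 2.7 V.
Assume saturation: I_D = (k_n/2)(V_GS − V_t)² = (1.1/2)×(2.7 − 1.4)² = 0.55×1.3² = 0.937 mA.
V_DS = V_DD − I_D·R_D = 15 − 0.937×3.9 = 11.3 V.
Saturation requires V_DS ≥ V_GS − V_t = 1.3 V; 11.3 ≥ 1.3 ✓.

I_D ≈ 0.94 mA, V_DS ≈ 11 V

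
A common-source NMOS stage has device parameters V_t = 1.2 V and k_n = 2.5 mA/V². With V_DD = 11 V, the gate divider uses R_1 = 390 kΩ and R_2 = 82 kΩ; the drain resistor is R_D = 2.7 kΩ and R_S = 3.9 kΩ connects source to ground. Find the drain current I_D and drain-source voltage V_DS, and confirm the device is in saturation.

I_D ≈ 0.11 mA, V_DS ≈ 10 V

V_G = V_DD·R_2/(R_1+R_2) = 11×82/472 = 1.91 V.
Assume saturation: I_D = (k_n/2)(V_GS − V_t)² with V_GS = V_G − I_D·R_S = 1.91 − 3.9·I_D.
Substituting gives 19·I_D² − 7.93·I_D + 0.632 = 0, with roots I_D = 0.107 or 0.31 mA.
The root I_D = 0.31 mA gives V_GS = 0.702 V ≤ V_t, so take I_D = 0.107 mA.
Then V_GS = 1.49 V and V_DS = V_DD − I_D(R_D+R_S) = 11 − 0.107×6.6 = 10.3 V.
Saturation requires V_DS ≥ V_GS − V_t = 0.293 V; 10.3 ≥ 0.293 ✓.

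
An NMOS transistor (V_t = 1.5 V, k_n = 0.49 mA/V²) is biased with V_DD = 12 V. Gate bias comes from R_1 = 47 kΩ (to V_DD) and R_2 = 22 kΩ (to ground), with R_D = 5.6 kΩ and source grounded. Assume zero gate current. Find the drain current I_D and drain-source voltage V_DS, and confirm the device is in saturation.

V_G = V_DD·R_2/(R_1+R_2) = 12×22/69 = 3.83 V. With the source grounded, V_GS = V_G = 3.83 V.
Assume saturation: I_D = (k_n/2)(V_GS − V_t)² = (0.49/2)×(3.83 − 1.5)² = 0.245×2.33² = 1.33 mA.
V_DS = V_DD − I_D·R_D = 12 − 1.33×5.6 = 4.58 V.
Saturation requires V_DS ≥ V_GS − V_t = 2.33 V; 4.58 ≥ 2.33 ✓.

I_D ≈ 1.3 mA, V_DS ≈ 4.6 V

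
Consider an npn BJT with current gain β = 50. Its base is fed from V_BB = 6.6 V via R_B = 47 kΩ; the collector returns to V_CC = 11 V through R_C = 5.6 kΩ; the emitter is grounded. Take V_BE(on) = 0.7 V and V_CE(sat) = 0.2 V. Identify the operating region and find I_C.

saturation; I_C ≈ 1.9 mA

Assume active: I_B = (6.6 − 0.7)/47 = 0.126 mA, giving I_C = β·I_B = 6.28 mA.
But then V_CE = 11 − 6.28×5.6 = -24.1 V < V_CE(sat) = 0.2 V — impossible in the active region.
So the transistor is saturated. With V_CE = 0.2 V, I_C = (V_CC − 0.2)/R_C = 10.8/5.6 = 1.93 mA.
Check: β·I_B = 6.28 mA > I_C = 1.93 mA, confirming saturation.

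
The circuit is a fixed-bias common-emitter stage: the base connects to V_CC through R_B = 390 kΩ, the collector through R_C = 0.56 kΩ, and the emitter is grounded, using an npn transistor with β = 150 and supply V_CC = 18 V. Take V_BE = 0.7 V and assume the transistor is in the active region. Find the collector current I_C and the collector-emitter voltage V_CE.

Base loop: V_CC = I_B·R_B + V_BE, so I_B = (18 − 0.7)/390 kΩ = 0.0444 mA.
In the active region I_C = β·I_B = 150 × 0.0444 = 6.65 mA.
Collector loop: V_CE = V_CC − I_C·R_C = 18 − 6.65×0.56 = 14.3 V.
Since V_CE = 14.3 V > V_CE(sat) ≈ 0.2 V, the transistor is in the active region as assumed.

I_C ≈ 6.7 mA, V_CE ≈ 14 V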